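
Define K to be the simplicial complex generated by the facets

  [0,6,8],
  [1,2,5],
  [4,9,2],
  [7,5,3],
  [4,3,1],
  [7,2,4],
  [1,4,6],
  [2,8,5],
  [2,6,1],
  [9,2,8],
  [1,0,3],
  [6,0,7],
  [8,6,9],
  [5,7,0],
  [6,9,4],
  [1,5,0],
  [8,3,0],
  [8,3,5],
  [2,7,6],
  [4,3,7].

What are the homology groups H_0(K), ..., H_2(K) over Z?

Take the total order 0 < 1 < 2 < 3 < 4 < 5 < 6 < 7 < 8 < 9 on the vertex set. Then K (dimension 2) consists of the simplices:

  0-simplices (10): [0], [1], [2], [3], [4], [5], [6], [7], [8], [9]
  1-simplices (30): (30 of them)
  2-simplices (20): (20 of them)

Hence C_0 ≅ Z^10, C_1 ≅ Z^30, C_2 ≅ Z^20.

Boundary ∂_1: C_1 → C_0 sends each edge [p,q] (with p < q) to q − p.
As a 10×30 matrix over Z this has rank 9, with invariant factors (1,1,1,1,1,1,1,1,1).

∂_2: C_2 → C_1 acts by ∂[p,q,r] = [q,r] − [p,r] + [p,q]. For instance
  ∂[1,2,5] = [2,5] − [1,5] + [1,2],
  ∂[0,6,7] = [6,7] − [0,7] + [0,6].
This gives a 30×20 integer matrix of rank 20; reducing to Smith normal form yields diagonal entries (1,1,1,1,1,1,1,1,1,1,1,1,1,1,1,1,1,1,1,2).

From H_k ≅ ker(∂_k) / im(∂_{k+1}) we obtain:

  H_0: rank C_0 − rank ∂_1 = 10 − 9 = 1, and the invariant factors of ∂_1 are all 1, so H_0 = Z.
  H_1: rank ker ∂_1 − rank ∂_2 = (30 − 9) − 20 = 1, and ∂_2 has invariant factor 2 > 1, so H_1 = Z ⊕ Z/2.
  H_2: rank ker ∂_2 − rank ∂_3 = (20 − 20) − 0 = 0, and there is no ∂_3, so H_2 = 0.

H_0 = Z,  H_1 = Z ⊕ Z/2,  H_2 = 0.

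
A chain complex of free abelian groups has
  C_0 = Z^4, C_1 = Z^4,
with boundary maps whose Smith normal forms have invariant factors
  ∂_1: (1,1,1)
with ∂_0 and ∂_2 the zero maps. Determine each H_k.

H_0 ≅ Z,  H_1 ≅ Z.

H_0: b_0 = 4 − 0 − 3 = 1; torsion from ∂_1 factors > 1: none. So H_0 ≅ Z.
H_1: b_1 = 4 − 3 − 0 = 1; torsion from ∂_2 factors > 1: none. So H_1 ≅ Z.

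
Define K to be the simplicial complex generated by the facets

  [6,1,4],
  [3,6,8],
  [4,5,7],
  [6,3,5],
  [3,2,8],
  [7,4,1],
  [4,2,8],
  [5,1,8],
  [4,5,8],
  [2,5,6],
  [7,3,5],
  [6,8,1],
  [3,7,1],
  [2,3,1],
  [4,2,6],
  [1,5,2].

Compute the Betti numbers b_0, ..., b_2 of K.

b_0 = 1, b_1 = 2, b_2 = 1.

Take the total order 1 < 2 < 3 < 4 < 5 < 6 < 7 < 8 on the vertex set. Then K (dimension 2) consists of the simplices:

  0-simplices (8): [1], [2], [3], [4], [5], [6], [7], [8]
  1-simplices (24): (24 of them)
  2-simplices (16): [1,2,3], [1,2,5], [1,3,7], [1,4,6], [1,4,7], [1,5,8], [1,6,8], [2,3,8], [2,4,6], [2,4,8], [2,5,6], [3,5,6], [3,5,7], [3,6,8], [4,5,7], [4,5,8]

giving chain groups C_0 ≅ Z^8, C_1 ≅ Z^24, C_2 ≅ Z^16.

The boundary map ∂_1: C_1 → C_0 maps an edge to its endpoints' difference, ∂[p,q] = q − p. For instance
  ∂[4,8] = [8] − [4].
The resulting 8×24 matrix has rank 7, and its Smith normal form has invariant factors (1,1,1,1,1,1,1).

∂_2: C_2 → C_1 acts by ∂[p,q,r] = [q,r] − [p,r] + [p,q]. For instance
  ∂[2,5,6] = [5,6] − [2,6] + [2,5],
  ∂[1,2,5] = [2,5] − [1,5] + [1,2].
The 24×16 boundary matrix has rank 15 and Smith normal form diag(1,1,1,1,1,1,1,1,1,1,1,1,1,1,1).

Computing H_k = (kernel of ∂_k) / (image of ∂_{k+1}):

  H_0: rank C_0 − rank ∂_1 = 8 − 7 = 1, and the invariant factors of ∂_1 are all 1, so H_0 ≅ Z.
  H_1: rank ker ∂_1 − rank ∂_2 = (24 − 7) − 15 = 2, and the invariant factors of ∂_2 are all 1, so H_1 ≅ Z^2.
  H_2: rank ker ∂_2 − rank ∂_3 = (16 − 15) − 0 = 1, and there is no ∂_3, so H_2 ≅ Z.

Hence the Betti numbers are b_0 = 1, b_1 = 2, b_2 = 1.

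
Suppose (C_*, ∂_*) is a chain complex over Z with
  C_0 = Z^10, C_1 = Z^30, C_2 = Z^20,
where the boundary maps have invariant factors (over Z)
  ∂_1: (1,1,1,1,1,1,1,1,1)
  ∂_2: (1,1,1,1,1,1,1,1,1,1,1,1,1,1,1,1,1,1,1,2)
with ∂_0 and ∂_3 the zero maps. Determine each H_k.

H_0 = Z,  H_1 = Z × Z/2,  H_2 = 0.

H_0: b_0 = 10 − 0 − 9 = 1; torsion from ∂_1 factors > 1: none. So H_0 = Z.
H_1: b_1 = 30 − 9 − 20 = 1; torsion from ∂_2 factors > 1: [2]. So H_1 = Z × Z/2.
H_2: b_2 = 20 − 20 − 0 = 0; torsion from ∂_3 factors > 1: none. So H_2 = 0.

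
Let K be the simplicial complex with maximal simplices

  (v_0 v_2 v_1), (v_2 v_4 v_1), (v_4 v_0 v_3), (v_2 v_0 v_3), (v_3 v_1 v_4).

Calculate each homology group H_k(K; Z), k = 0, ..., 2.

H_0 ≅ Z,  H_1 ≅ Z,  H_2 = 0.

Take the total order v_0 < v_1 < v_2 < v_3 < v_4 on the vertex set. Then K (dimension 2) consists of the simplices:

  0-simplices (5): [v_0], [v_1], [v_2], [v_3], [v_4]
  1-simplices (10): [v_0,v_1], [v_0,v_2], [v_0,v_3], [v_0,v_4], [v_1,v_2], [v_1,v_3], [v_1,v_4], [v_2,v_3], [v_2,v_4], [v_3,v_4]
  2-simplices (5): [v_0,v_1,v_2], [v_0,v_2,v_3], [v_0,v_3,v_4], [v_1,v_2,v_4], [v_1,v_3,v_4]

so the chain groups are C_0 ≅ Z^5, C_1 ≅ Z^10, C_2 ≅ Z^5.

Boundary ∂_1: C_1 → C_0 is given by ∂[p,q] = [q] − [p].
As a 5×10 matrix over Z this has rank 4, with invariant factors (1,1,1,1).

∂_2: C_2 → C_1 sends each 2-simplex [p,q,r] to [q,r] − [p,r] + [p,q]. For instance
  ∂[v_0,v_2,v_3] = [v_2,v_3] − [v_0,v_3] + [v_0,v_2],
  ∂[v_0,v_1,v_2] = [v_1,v_2] − [v_0,v_2] + [v_0,v_1].
The 10×5 boundary matrix has rank 5 and Smith normal form diag(1,1,1,1,1).

Now H_k = ker ∂_k / im ∂_{k+1}, so:

  H_0: rank C_0 − rank ∂_1 = 5 − 4 = 1, and the invariant factors of ∂_1 are all 1, so H_0 = Z.
  H_1: rank ker ∂_1 − rank ∂_2 = (10 − 4) − 5 = 1, and the invariant factors of ∂_2 are all 1, so H_1 = Z.
  H_2: rank ker ∂_2 − rank ∂_3 = (5 − 5) − 0 = 0, and there is no ∂_3, so H_2 = 0.

As a check, the Euler characteristic is 5 − 10 + 5 = 0, which agrees with 1 − 1 + 0 = 0.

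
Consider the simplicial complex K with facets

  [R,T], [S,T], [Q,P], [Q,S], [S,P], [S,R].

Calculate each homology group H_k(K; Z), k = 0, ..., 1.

Order the vertices as P < Q < R < S < T. Listing each simplex with vertices in this order, K has dimension 1 with simplices:

  0-simplices (5): P, Q, R, S, T
  1-simplices (6): PQ, PS, QS, RS, RT, ST

so the chain groups are C_0 ≅ Z^5, C_1 ≅ Z^6.

∂_1: C_1 → C_0 sends each edge [p,q] (with p < q) to q − p. For instance
  ∂QS = S − Q.
The 5×6 boundary matrix has rank 4 and Smith normal form diag(1,1,1,1).

From H_k ≅ ker(∂_k) / im(∂_{k+1}) we obtain:

  H_0: rank C_0 − rank ∂_1 = 5 − 4 = 1, and the invariant factors of ∂_1 are all 1, so H_0 = Z.
  H_1: rank ker ∂_1 − rank ∂_2 = (6 − 4) − 0 = 2, and there is no ∂_2, so H_1 = Z^2.

H_0 = Z,  H_1 = Z^2.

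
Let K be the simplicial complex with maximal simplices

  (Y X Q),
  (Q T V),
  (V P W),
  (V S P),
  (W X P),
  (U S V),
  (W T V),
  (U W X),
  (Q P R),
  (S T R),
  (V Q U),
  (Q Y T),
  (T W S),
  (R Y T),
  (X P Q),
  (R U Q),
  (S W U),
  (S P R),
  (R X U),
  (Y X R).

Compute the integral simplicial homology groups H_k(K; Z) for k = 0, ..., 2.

H_0 ≅ Z,  H_1 ≅ Z ⊕ Z/2Z,  H_2 = 0.

Fix the vertex order P < Q < R < S < T < U < V < W < X < Y and write every simplex with vertices in increasing order. Then dim K = 2 and the simplices of K are:

  0-simplices (10): P, Q, R, S, T, U, V, W, X, Y
  1-simplices (30): PQ, PR, PS, PV, PW, PX, QR, QT, QU, QV, QX, QY, RS, RT, RU, RX, RY, ST, SU, SV, SW, TV, TW, TY, UV, UW, UX, VW, WX, XY
  2-simplices (20): PQR, PQX, PRS, PSV, PVW, PWX, QRU, QTV, QTY, QUV, QXY, RST, RTY, RUX, RXY, STW, SUV, SUW, TVW, UWX

Hence C_0 ≅ Z^10, C_1 ≅ Z^30, C_2 ≅ Z^20.

The boundary map ∂_1: C_1 → C_0 maps an edge to its endpoints' difference, ∂[p,q] = q − p.
This gives a 10×30 integer matrix of rank 9; reducing to Smith normal form yields diagonal entries (1,1,1,1,1,1,1,1,1).

∂_2: C_2 → C_1 sends each 2-simplex [p,q,r] to [q,r] − [p,r] + [p,q]. For instance
  ∂RXY = XY − RY + RX,
  ∂PVW = VW − PW + PV.
The resulting 30×20 matrix has rank 20, and its Smith normal form has invariant factors (1,1,1,1,1,1,1,1,1,1,1,1,1,1,1,1,1,1,1,2).

Computing H_k = (kernel of ∂_k) / (image of ∂_{k+1}):

  H_0: rank C_0 − rank ∂_1 = 10 − 9 = 1, and the invariant factors of ∂_1 are all 1, so H_0 ≅ Z.
  H_1: rank ker ∂_1 − rank ∂_2 = (30 − 9) − 20 = 1, and ∂_2 has invariant factor 2 > 1, so H_1 ≅ Z ⊕ Z/2Z.
  H_2: rank ker ∂_2 − rank ∂_3 = (20 − 20) − 0 = 0, and there is no ∂_3, so H_2 ≅ 0.

As a check, the Euler characteristic is 10 − 30 + 20 = 0, which agrees with 1 − 1 + 0 = 0.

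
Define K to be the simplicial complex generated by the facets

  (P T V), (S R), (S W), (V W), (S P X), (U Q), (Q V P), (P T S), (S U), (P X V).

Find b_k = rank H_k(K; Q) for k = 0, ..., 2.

Take the total order P < Q < R < S < T < U < V < W < X on the vertex set. Then K (dimension 2) consists of the simplices:

  0-simplices (9): P, Q, R, S, T, U, V, W, X
  1-simplices (15): PQ, PS, PT, PV, PX, QU, QV, RS, ST, SU, SW, SX, TV, VW, VX
  2-simplices (5): PQV, PST, PSX, PTV, PVX

so the chain groups are C_0 ≅ Z^9, C_1 ≅ Z^15, C_2 ≅ Z^5.

The boundary map ∂_1: C_1 → C_0 is given by ∂[p,q] = [q] − [p].
The 9×15 boundary matrix has rank 8 and Smith normal form diag(1,1,1,1,1,1,1,1).

The boundary map ∂_2: C_2 → C_1 acts by ∂[p,q,r] = [q,r] − [p,r] + [p,q]. For instance
  ∂PVX = VX − PX + PV,
  ∂PST = ST − PT + PS.
The resulting 15×5 matrix has rank 5, and its Smith normal form has invariant factors (1,1,1,1,1).

Now H_k = ker ∂_k / im ∂_{k+1}, so:

  H_0: rank C_0 − rank ∂_1 = 9 − 8 = 1, and the invariant factors of ∂_1 are all 1, so H_0 = Z.
  H_1: rank ker ∂_1 − rank ∂_2 = (15 − 8) − 5 = 2, and the invariant factors of ∂_2 are all 1, so H_1 = Z^2.
  H_2: rank ker ∂_2 − rank ∂_3 = (5 − 5) − 0 = 0, and there is no ∂_3, so H_2 = 0.

Hence the Betti numbers are b_0 = 1, b_1 = 2, b_2 = 0.

b_0 = 1, b_1 = 2, b_2 = 0.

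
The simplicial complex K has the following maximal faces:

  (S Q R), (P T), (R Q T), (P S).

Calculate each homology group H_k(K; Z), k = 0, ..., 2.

H_0 = Z,  H_1 = Z,  H_2 = 0.

Take the total order P < Q < R < S < T on the vertex set. Then K (dimension 2) consists of the simplices:

  0-simplices (5): P, Q, R, S, T
  1-simplices (7): PS, PT, QR, QS, QT, RS, RT
  2-simplices (2): QRS, QRT

giving chain groups C_0 ≅ Z^5, C_1 ≅ Z^7, C_2 ≅ Z^2.

The boundary map ∂_1: C_1 → C_0 sends each edge [p,q] (with p < q) to q − p.
The resulting 5×7 matrix has rank 4, and its Smith normal form has invariant factors (1,1,1,1).

∂_2: C_2 → C_1 sends each 2-simplex [p,q,r] to [q,r] − [p,r] + [p,q]. For instance
  ∂QRS = RS − QS + QR,
  ∂QRT = RT − QT + QR.
This gives a 7×2 integer matrix of rank 2; reducing to Smith normal form yields diagonal entries (1,1).

Now H_k = ker ∂_k / im ∂_{k+1}, so:

  H_0: rank C_0 − rank ∂_1 = 5 − 4 = 1, and the invariant factors of ∂_1 are all 1, so H_0 ≅ Z.
  H_1: rank ker ∂_1 − rank ∂_2 = (7 − 4) − 2 = 1, and the invariant factors of ∂_2 are all 1, so H_1 ≅ Z.
  H_2: rank ker ∂_2 − rank ∂_3 = (2 − 2) − 0 = 0, and there is no ∂_3, so H_2 ≅ 0.

As a check, the Euler characteristic is 5 − 7 + 2 = 0, which agrees with 1 − 1 + 0 = 0.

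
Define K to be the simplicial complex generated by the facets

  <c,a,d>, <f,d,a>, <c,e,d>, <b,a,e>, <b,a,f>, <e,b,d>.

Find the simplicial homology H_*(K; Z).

H_0 = Z,  H_1 = Z,  H_2 = 0.

Take the total order a < b < c < d < e < f on the vertex set. Then K (dimension 2) consists of the simplices:

  0-simplices (6): a, b, c, d, e, f
  1-simplices (12): ab, ac, ad, ae, af, bd, be, bf, cd, ce, de, df
  2-simplices (6): abe, abf, acd, adf, bde, cde

so the chain groups are C_0 ≅ Z^6, C_1 ≅ Z^12, C_2 ≅ Z^6.

∂_1: C_1 → C_0 maps an edge to its endpoints' difference, ∂[p,q] = q − p.
The 6×12 boundary matrix has rank 5 and Smith normal form diag(1,1,1,1,1).

Boundary ∂_2: C_2 → C_1 sends each 2-simplex [p,q,r] to [q,r] − [p,r] + [p,q]. For instance
  ∂bde = de − be + bd,
  ∂abf = bf − af + ab.
As a 12×6 matrix over Z this has rank 6, with invariant factors (1,1,1,1,1,1).

Computing H_k = (kernel of ∂_k) / (image of ∂_{k+1}):

  H_0: rank C_0 − rank ∂_1 = 6 − 5 = 1, and the invariant factors of ∂_1 are all 1, so H_0 = Z.
  H_1: rank ker ∂_1 − rank ∂_2 = (12 − 5) − 6 = 1, and the invariant factors of ∂_2 are all 1, so H_1 = Z.
  H_2: rank ker ∂_2 − rank ∂_3 = (6 − 6) − 0 = 0, and there is no ∂_3, so H_2 = 0.

As a check, the Euler characteristic is 6 − 12 + 6 = 0, which agrees with 1 − 1 + 0 = 0.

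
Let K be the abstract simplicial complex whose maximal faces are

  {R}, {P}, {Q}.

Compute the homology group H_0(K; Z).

Order the vertices as P < Q < R. Listing each simplex with vertices in this order, K has dimension 0 with simplices:

  0-simplices (3): P, Q, R

so the chain groups are C_0 ≅ Z^3.

Computing H_k = (kernel of ∂_k) / (image of ∂_{k+1}):

  H_0: rank C_0 − rank ∂_1 = 3 − 0 = 3, and there is no ∂_1, so H_0 ≅ Z^3.

H_0 = Z^3.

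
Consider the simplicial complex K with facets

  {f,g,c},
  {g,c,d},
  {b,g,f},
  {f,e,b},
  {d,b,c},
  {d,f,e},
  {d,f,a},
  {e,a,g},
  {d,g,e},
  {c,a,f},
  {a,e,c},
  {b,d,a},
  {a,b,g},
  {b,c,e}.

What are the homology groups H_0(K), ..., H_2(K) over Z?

K has 7 vertices, 21 edges, 14 triangles.
rank ∂_0 = 0, rank ∂_1 = 6 ⇒ b_0 = 7 − 0 − 6 = 1; all invariant factors of ∂_1 are 1 so no torsion. So H_0 ≅ Z.
rank ∂_1 = 6, rank ∂_2 = 13 ⇒ b_1 = 21 − 6 − 13 = 2; all invariant factors of ∂_2 are 1 so no torsion. So H_1 ≅ Z^2.
rank ∂_2 = 13, rank ∂_3 = 0 ⇒ b_2 = 14 − 13 − 0 = 1. So H_2 ≅ Z.

H_0 = Z,  H_1 = Z^2,  H_2 = Z.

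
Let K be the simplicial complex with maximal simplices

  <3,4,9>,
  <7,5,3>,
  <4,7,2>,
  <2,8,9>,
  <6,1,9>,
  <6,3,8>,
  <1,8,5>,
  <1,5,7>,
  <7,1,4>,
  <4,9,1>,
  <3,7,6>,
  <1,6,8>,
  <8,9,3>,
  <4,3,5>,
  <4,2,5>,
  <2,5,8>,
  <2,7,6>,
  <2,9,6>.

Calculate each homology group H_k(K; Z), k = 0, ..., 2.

H_0 ≅ Z,  H_1 ≅ Z × Z/2,  H_2 = 0.

Order the vertices as 1 < 2 < 3 < 4 < 5 < 6 < 7 < 8 < 9. Listing each simplex with vertices in this order, K has dimension 2 with simplices:

  0-simplices (9): [1], [2], [3], [4], [5], [6], [7], [8], [9]
  1-simplices (27): (27 of them)
  2-simplices (18): [1,4,7], [1,4,9], [1,5,7], [1,5,8], [1,6,8], [1,6,9], [2,4,5], [2,4,7], [2,5,8], [2,6,7], [2,6,9], [2,8,9], [3,4,5], [3,4,9], [3,5,7], [3,6,7], [3,6,8], [3,8,9]

so the chain groups are C_0 ≅ Z^9, C_1 ≅ Z^27, C_2 ≅ Z^18.

∂_1: C_1 → C_0 maps an edge to its endpoints' difference, ∂[p,q] = q − p.
This gives a 9×27 integer matrix of rank 8; reducing to Smith normal form yields diagonal entries (1,1,1,1,1,1,1,1).

∂_2: C_2 → C_1 acts by ∂[p,q,r] = [q,r] − [p,r] + [p,q]. For instance
  ∂[1,4,7] = [4,7] − [1,7] + [1,4],
  ∂[1,4,9] = [4,9] − [1,9] + [1,4].
The resulting 27×18 matrix has rank 18, and its Smith normal form has invariant factors (1,1,1,1,1,1,1,1,1,1,1,1,1,1,1,1,1,2).

Now H_k = ker ∂_k / im ∂_{k+1}, so:

  H_0: rank C_0 − rank ∂_1 = 9 − 8 = 1, and the invariant factors of ∂_1 are all 1, so H_0 = Z.
  H_1: rank ker ∂_1 − rank ∂_2 = (27 − 8) − 18 = 1, and ∂_2 has invariant factor 2 > 1, so H_1 = Z × Z/2.
  H_2: rank ker ∂_2 − rank ∂_3 = (18 − 18) − 0 = 0, and there is no ∂_3, so H_2 = 0.

As a check, the Euler characteristic is 9 − 27 + 18 = 0, which agrees with 1 − 1 + 0 = 0.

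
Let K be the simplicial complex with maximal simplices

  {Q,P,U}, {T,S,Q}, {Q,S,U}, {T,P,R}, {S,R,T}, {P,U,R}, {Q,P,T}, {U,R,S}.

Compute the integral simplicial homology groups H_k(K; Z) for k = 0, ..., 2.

H_0 = Z,  H_1 = 0,  H_2 = Z.

K has 6 vertices, 12 edges, 8 triangles.
rank ∂_0 = 0, rank ∂_1 = 5 ⇒ b_0 = 6 − 0 − 5 = 1; all invariant factors of ∂_1 are 1 so no torsion. So H_0 = Z.
rank ∂_1 = 5, rank ∂_2 = 7 ⇒ b_1 = 12 − 5 − 7 = 0; all invariant factors of ∂_2 are 1 so no torsion. So H_1 = 0.
rank ∂_2 = 7, rank ∂_3 = 0 ⇒ b_2 = 8 − 7 − 0 = 1. So H_2 = Z.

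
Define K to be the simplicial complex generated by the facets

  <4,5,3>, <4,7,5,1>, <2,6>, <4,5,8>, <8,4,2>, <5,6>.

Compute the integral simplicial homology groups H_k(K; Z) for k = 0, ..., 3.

K has 8 vertices, 14 edges, 7 triangles, 1 3-simplex.
rank ∂_0 = 0, rank ∂_1 = 7 ⇒ b_0 = 8 − 0 − 7 = 1; all invariant factors of ∂_1 are 1 so no torsion. So H_0 = Z.
rank ∂_1 = 7, rank ∂_2 = 6 ⇒ b_1 = 14 − 7 − 6 = 1; all invariant factors of ∂_2 are 1 so no torsion. So H_1 = Z.
rank ∂_2 = 6, rank ∂_3 = 1 ⇒ b_2 = 7 − 6 − 1 = 0; all invariant factors of ∂_3 are 1 so no torsion. So H_2 = 0.
rank ∂_3 = 1, rank ∂_4 = 0 ⇒ b_3 = 1 − 1 − 0 = 0. So H_3 = 0.

H_0 = Z,  H_1 = Z,  H_2 = 0,  H_3 = 0.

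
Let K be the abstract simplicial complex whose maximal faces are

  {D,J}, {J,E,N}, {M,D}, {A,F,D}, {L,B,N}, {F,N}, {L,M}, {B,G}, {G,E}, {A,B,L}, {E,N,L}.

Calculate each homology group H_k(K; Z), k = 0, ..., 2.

H_0 = Z,  H_1 = Z^4,  H_2 = 0.

Order the vertices as A < B < D < E < F < G < J < L < M < N. Listing each simplex with vertices in this order, K has dimension 2 with simplices:

  0-simplices (10): A, B, D, E, F, G, J, L, M, N
  1-simplices (18): AB, AD, AF, AL, BG, BL, BN, DF, DJ, DM, EG, EJ, EL, EN, FN, JN, LM, LN
  2-simplices (5): ABL, ADF, BLN, EJN, ELN

so the chain groups are C_0 ≅ Z^10, C_1 ≅ Z^18, C_2 ≅ Z^5.

Boundary ∂_1: C_1 → C_0 maps an edge to its endpoints' difference, ∂[p,q] = q − p.
As a 10×18 matrix over Z this has rank 9, with invariant factors (1,1,1,1,1,1,1,1,1).

The boundary map ∂_2: C_2 → C_1 sends each 2-simplex [p,q,r] to [q,r] − [p,r] + [p,q]. For instance
  ∂BLN = LN − BN + BL,
  ∂EJN = JN − EN + EJ.
This gives a 18×5 integer matrix of rank 5; reducing to Smith normal form yields diagonal entries (1,1,1,1,1).

Computing H_k = (kernel of ∂_k) / (image of ∂_{k+1}):

  H_0: rank C_0 − rank ∂_1 = 10 − 9 = 1, and the invariant factors of ∂_1 are all 1, so H_0 ≅ Z.
  H_1: rank ker ∂_1 − rank ∂_2 = (18 − 9) − 5 = 4, and the invariant factors of ∂_2 are all 1, so H_1 ≅ Z^4.
  H_2: rank ker ∂_2 − rank ∂_3 = (5 − 5) − 0 = 0, and there is no ∂_3, so H_2 ≅ 0.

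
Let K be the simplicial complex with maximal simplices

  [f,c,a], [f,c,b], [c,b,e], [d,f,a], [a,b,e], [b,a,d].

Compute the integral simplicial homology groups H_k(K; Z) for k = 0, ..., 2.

H_0 ≅ Z,  H_1 ≅ Z,  H_2 = 0.

Order the vertices as a < b < c < d < e < f. Listing each simplex with vertices in this order, K has dimension 2 with simplices:

  0-simplices (6): a, b, c, d, e, f
  1-simplices (12): ab, ac, ad, ae, af, bc, bd, be, bf, ce, cf, df
  2-simplices (6): abd, abe, acf, adf, bce, bcf

giving chain groups C_0 ≅ Z^6, C_1 ≅ Z^12, C_2 ≅ Z^6.

∂_1: C_1 → C_0 maps an edge to its endpoints' difference, ∂[p,q] = q − p. For instance
  ∂df = f − d.
The resulting 6×12 matrix has rank 5, and its Smith normal form has invariant factors (1,1,1,1,1).

∂_2: C_2 → C_1 acts by ∂[p,q,r] = [q,r] − [p,r] + [p,q]. For instance
  ∂adf = df − af + ad,
  ∂abe = be − ae + ab.
The 12×6 boundary matrix has rank 6 and Smith normal form diag(1,1,1,1,1,1).

Reading off H_k = ker ∂_k / im ∂_{k+1}:

  H_0: rank C_0 − rank ∂_1 = 6 − 5 = 1, and the invariant factors of ∂_1 are all 1, so H_0 ≅ Z.
  H_1: rank ker ∂_1 − rank ∂_2 = (12 − 5) − 6 = 1, and the invariant factors of ∂_2 are all 1, so H_1 ≅ Z.
  H_2: rank ker ∂_2 − rank ∂_3 = (6 − 6) − 0 = 0, and there is no ∂_3, so H_2 ≅ 0.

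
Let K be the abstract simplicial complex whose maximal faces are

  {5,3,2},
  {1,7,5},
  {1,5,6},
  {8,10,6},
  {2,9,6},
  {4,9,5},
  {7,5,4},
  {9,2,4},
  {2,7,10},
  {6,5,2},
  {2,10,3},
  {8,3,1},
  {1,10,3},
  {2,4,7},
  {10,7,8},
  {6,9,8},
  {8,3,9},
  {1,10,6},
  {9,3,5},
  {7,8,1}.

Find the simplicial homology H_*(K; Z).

H_0 = Z,  H_1 = Z ⊕ Z_2,  H_2 = 0.

Order the vertices as 1 < 2 < 3 < 4 < 5 < 6 < 7 < 8 < 9 < 10. Listing each simplex with vertices in this order, K has dimension 2 with simplices:

  0-simplices (10): [1], [2], [3], [4], [5], [6], [7], [8], [9], [10]
  1-simplices (30): (30 of them)
  2-simplices (20): (20 of them)

Hence C_0 ≅ Z^10, C_1 ≅ Z^30, C_2 ≅ Z^20.

∂_1: C_1 → C_0 maps an edge to its endpoints' difference, ∂[p,q] = q − p.
This gives a 10×30 integer matrix of rank 9; reducing to Smith normal form yields diagonal entries (1,1,1,1,1,1,1,1,1).

The boundary map ∂_2: C_2 → C_1 acts by ∂[p,q,r] = [q,r] − [p,r] + [p,q]. For instance
  ∂[1,3,8] = [3,8] − [1,8] + [1,3],
  ∂[1,7,8] = [7,8] − [1,8] + [1,7].
The resulting 30×20 matrix has rank 20, and its Smith normal form has invariant factors (1,1,1,1,1,1,1,1,1,1,1,1,1,1,1,1,1,1,1,2).

Now H_k = ker ∂_k / im ∂_{k+1}, so:

  H_0: rank C_0 − rank ∂_1 = 10 − 9 = 1, and the invariant factors of ∂_1 are all 1, so H_0 ≅ Z.
  H_1: rank ker ∂_1 − rank ∂_2 = (30 − 9) − 20 = 1, and ∂_2 has invariant factor 2 > 1, so H_1 ≅ Z ⊕ Z_2.
  H_2: rank ker ∂_2 − rank ∂_3 = (20 − 20) − 0 = 0, and there is no ∂_3, so H_2 ≅ 0.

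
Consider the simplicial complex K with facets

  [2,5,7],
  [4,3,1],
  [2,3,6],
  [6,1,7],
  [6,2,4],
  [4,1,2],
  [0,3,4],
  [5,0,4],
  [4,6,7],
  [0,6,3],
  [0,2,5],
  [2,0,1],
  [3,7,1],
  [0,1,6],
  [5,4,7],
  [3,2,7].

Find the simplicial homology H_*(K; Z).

H_0 ≅ Z,  H_1 ≅ Z^2,  H_2 ≅ Z.

Take the total order 0 < 1 < 2 < 3 < 4 < 5 < 6 < 7 on the vertex set. Then K (dimension 2) consists of the simplices:

  0-simplices (8): [0], [1], [2], [3], [4], [5], [6], [7]
  1-simplices (24): (24 of them)
  2-simplices (16): [0,1,2], [0,1,6], [0,2,5], [0,3,4], [0,3,6], [0,4,5], [1,2,4], [1,3,4], [1,3,7], [1,6,7], [2,3,6], [2,3,7], [2,4,6], [2,5,7], [4,5,7], [4,6,7]

so the chain groups are C_0 ≅ Z^8, C_1 ≅ Z^24, C_2 ≅ Z^16.

∂_1: C_1 → C_0 sends each edge [p,q] (with p < q) to q − p.
The 8×24 boundary matrix has rank 7 and Smith normal form diag(1,1,1,1,1,1,1).

Boundary ∂_2: C_2 → C_1 maps a triangle to the signed sum of its edges. For instance
  ∂[0,2,5] = [2,5] − [0,5] + [0,2],
  ∂[0,3,6] = [3,6] − [0,6] + [0,3].
This gives a 24×16 integer matrix of rank 15; reducing to Smith normal form yields diagonal entries (1,1,1,1,1,1,1,1,1,1,1,1,1,1,1).

Reading off H_k = ker ∂_k / im ∂_{k+1}:

  H_0: rank C_0 − rank ∂_1 = 8 − 7 = 1, and the invariant factors of ∂_1 are all 1, so H_0 ≅ Z.
  H_1: rank ker ∂_1 − rank ∂_2 = (24 − 7) − 15 = 2, and the invariant factors of ∂_2 are all 1, so H_1 ≅ Z^2.
  H_2: rank ker ∂_2 − rank ∂_3 = (16 − 15) − 0 = 1, and there is no ∂_3, so H_2 ≅ Z.

(K is a triangulation of the torus T^2.)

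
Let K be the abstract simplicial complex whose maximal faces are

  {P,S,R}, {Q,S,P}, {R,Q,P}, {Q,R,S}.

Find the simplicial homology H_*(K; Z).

Take the total order P < Q < R < S on the vertex set. Then K (dimension 2) consists of the simplices:

  0-simplices (4): P, Q, R, S
  1-simplices (6): PQ, PR, PS, QR, QS, RS
  2-simplices (4): PQR, PQS, PRS, QRS

so the chain groups are C_0 ≅ Z^4, C_1 ≅ Z^6, C_2 ≅ Z^4.

Boundary ∂_1: C_1 → C_0 maps an edge to its endpoints' difference, ∂[p,q] = q − p. For instance
  ∂PS = S − P.
The resulting 4×6 matrix has rank 3, and its Smith normal form has invariant factors (1,1,1).

Boundary ∂_2: C_2 → C_1 maps a triangle to the signed sum of its edges. For instance
  ∂PRS = RS − PS + PR,
  ∂QRS = RS − QS + QR.
This gives a 6×4 integer matrix of rank 3; reducing to Smith normal form yields diagonal entries (1,1,1).

From H_k ≅ ker(∂_k) / im(∂_{k+1}) we obtain:

  H_0: rank C_0 − rank ∂_1 = 4 − 3 = 1, and the invariant factors of ∂_1 are all 1, so H_0 ≅ Z.
  H_1: rank ker ∂_1 − rank ∂_2 = (6 − 3) − 3 = 0, and the invariant factors of ∂_2 are all 1, so H_1 ≅ 0.
  H_2: rank ker ∂_2 − rank ∂_3 = (4 − 3) − 0 = 1, and there is no ∂_3, so H_2 ≅ Z.

As a check, the Euler characteristic is 4 − 6 + 4 = 2, which agrees with 1 − 0 + 1 = 2.

H_0 ≅ Z,  H_1 = 0,  H_2 ≅ Z.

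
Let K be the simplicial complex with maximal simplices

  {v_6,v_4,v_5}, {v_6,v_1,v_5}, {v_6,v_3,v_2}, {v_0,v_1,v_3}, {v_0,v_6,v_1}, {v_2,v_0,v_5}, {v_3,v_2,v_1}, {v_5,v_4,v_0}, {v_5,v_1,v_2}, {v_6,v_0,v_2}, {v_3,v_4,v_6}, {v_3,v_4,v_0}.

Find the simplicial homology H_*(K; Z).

H_0 ≅ Z,  H_1 ≅ Z_2,  H_2 = 0.

K has 7 vertices, 18 edges, 12 triangles.
rank ∂_0 = 0, rank ∂_1 = 6 ⇒ b_0 = 7 − 0 − 6 = 1; all invariant factors of ∂_1 are 1 so no torsion. So H_0 ≅ Z.
rank ∂_1 = 6, rank ∂_2 = 12 ⇒ b_1 = 18 − 6 − 12 = 0; ∂_2 has invariant factor(s) [2] giving torsion. So H_1 ≅ Z_2.
rank ∂_2 = 12, rank ∂_3 = 0 ⇒ b_2 = 12 − 12 − 0 = 0. So H_2 ≅ 0.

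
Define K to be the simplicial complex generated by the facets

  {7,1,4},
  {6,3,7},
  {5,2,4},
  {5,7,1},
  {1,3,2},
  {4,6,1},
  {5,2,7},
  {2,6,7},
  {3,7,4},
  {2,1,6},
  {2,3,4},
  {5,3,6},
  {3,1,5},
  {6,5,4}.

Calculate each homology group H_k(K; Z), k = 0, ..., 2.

Order the vertices as 1 < 2 < 3 < 4 < 5 < 6 < 7. Listing each simplex with vertices in this order, K has dimension 2 with simplices:

  0-simplices (7): [1], [2], [3], [4], [5], [6], [7]
  1-simplices (21): [1,2], [1,3], [1,4], [1,5], [1,6], [1,7], [2,3], [2,4], [2,5], [2,6], [2,7], [3,4], [3,5], [3,6], [3,7], [4,5], [4,6], [4,7], [5,6], [5,7], [6,7]
  2-simplices (14): [1,2,3], [1,2,6], [1,3,5], [1,4,6], [1,4,7], [1,5,7], [2,3,4], [2,4,5], [2,5,7], [2,6,7], [3,4,7], [3,5,6], [3,6,7], [4,5,6]

giving chain groups C_0 ≅ Z^7, C_1 ≅ Z^21, C_2 ≅ Z^14.

Boundary ∂_1: C_1 → C_0 sends each edge [p,q] (with p < q) to q − p. For instance
  ∂[5,7] = [7] − [5].
The 7×21 boundary matrix has rank 6 and Smith normal form diag(1,1,1,1,1,1).

Boundary ∂_2: C_2 → C_1 acts by ∂[p,q,r] = [q,r] − [p,r] + [p,q]. For instance
  ∂[2,3,4] = [3,4] − [2,4] + [2,3],
  ∂[3,4,7] = [4,7] − [3,7] + [3,4].
The resulting 21×14 matrix has rank 13, and its Smith normal form has invariant factors (1,1,1,1,1,1,1,1,1,1,1,1,1).

From H_k ≅ ker(∂_k) / im(∂_{k+1}) we obtain:

  H_0: rank C_0 − rank ∂_1 = 7 − 6 = 1, and the invariant factors of ∂_1 are all 1, so H_0 = Z.
  H_1: rank ker ∂_1 − rank ∂_2 = (21 − 6) − 13 = 2, and the invariant factors of ∂_2 are all 1, so H_1 = Z^2.
  H_2: rank ker ∂_2 − rank ∂_3 = (14 − 13) − 0 = 1, and there is no ∂_3, so H_2 = Z.

As a check, the Euler characteristic is 7 − 21 + 14 = 0, which agrees with 1 − 2 + 1 = 0.
(K is a triangulation of the torus T^2.)

H_0 ≅ Z,  H_1 ≅ Z^2,  H_2 ≅ Z.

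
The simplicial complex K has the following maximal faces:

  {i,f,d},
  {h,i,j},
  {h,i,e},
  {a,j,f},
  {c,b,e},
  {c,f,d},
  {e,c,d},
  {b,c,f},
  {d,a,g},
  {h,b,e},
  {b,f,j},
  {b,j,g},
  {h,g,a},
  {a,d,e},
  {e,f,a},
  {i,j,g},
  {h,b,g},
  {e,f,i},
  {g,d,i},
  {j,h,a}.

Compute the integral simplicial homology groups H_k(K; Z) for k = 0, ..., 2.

Fix the vertex order a < b < c < d < e < f < g < h < i < j and write every simplex with vertices in increasing order. Then dim K = 2 and the simplices of K are:

  0-simplices (10): a, b, c, d, e, f, g, h, i, j
  1-simplices (30): ad, ae, af, ag, ah, aj, bc, be, bf, bg, bh, bj, cd, ce, cf, de, df, dg, di, ef, eh, ei, fi, fj, gh, gi, gj, hi, hj, ij
  2-simplices (20): ade, adg, aef, afj, agh, ahj, bce, bcf, beh, bfj, bgh, bgj, cde, cdf, dfi, dgi, efi, ehi, gij, hij

so the chain groups are C_0 ≅ Z^10, C_1 ≅ Z^30, C_2 ≅ Z^20.

Boundary ∂_1: C_1 → C_0 maps an edge to its endpoints' difference, ∂[p,q] = q − p.
The resulting 10×30 matrix has rank 9, and its Smith normal form has invariant factors (1,1,1,1,1,1,1,1,1).

The boundary map ∂_2: C_2 → C_1 sends each 2-simplex [p,q,r] to [q,r] − [p,r] + [p,q]. For instance
  ∂agh = gh − ah + ag,
  ∂bce = ce − be + bc.
The resulting 30×20 matrix has rank 20, and its Smith normal form has invariant factors (1,1,1,1,1,1,1,1,1,1,1,1,1,1,1,1,1,1,1,2).

Reading off H_k = ker ∂_k / im ∂_{k+1}:

  H_0: rank C_0 − rank ∂_1 = 10 − 9 = 1, and the invariant factors of ∂_1 are all 1, so H_0 = Z.
  H_1: rank ker ∂_1 − rank ∂_2 = (30 − 9) − 20 = 1, and ∂_2 has invariant factor 2 > 1, so H_1 = Z ⊕ Z/2.
  H_2: rank ker ∂_2 − rank ∂_3 = (20 − 20) − 0 = 0, and there is no ∂_3, so H_2 = 0.

H_0 = Z,  H_1 = Z ⊕ Z/2,  H_2 = 0.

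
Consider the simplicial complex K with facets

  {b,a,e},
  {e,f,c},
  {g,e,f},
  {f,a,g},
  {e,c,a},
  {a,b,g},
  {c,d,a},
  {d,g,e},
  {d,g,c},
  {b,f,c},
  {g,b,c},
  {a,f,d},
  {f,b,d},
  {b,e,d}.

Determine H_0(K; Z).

H_0 ≅ Z.

Fix the vertex order a < b < c < d < e < f < g and write every simplex with vertices in increasing order. Then dim K = 2 and the simplices of K are:

  0-simplices (7): a, b, c, d, e, f, g
  1-simplices (21): ab, ac, ad, ae, af, ag, bc, bd, be, bf, bg, cd, ce, cf, cg, de, df, dg, ef, eg, fg
  2-simplices (14): abe, abg, acd, ace, adf, afg, bcf, bcg, bde, bdf, cdg, cef, deg, efg

giving chain groups C_0 ≅ Z^7, C_1 ≅ Z^21, C_2 ≅ Z^14.

∂_1: C_1 → C_0 maps an edge to its endpoints' difference, ∂[p,q] = q − p. For instance
  ∂de = e − d.
As a 7×21 matrix over Z this has rank 6, with invariant factors (1,1,1,1,1,1).

∂_2: C_2 → C_1 maps a triangle to the signed sum of its edges. For instance
  ∂adf = df − af + ad,
  ∂cdg = dg − cg + cd.
The resulting 21×14 matrix has rank 13, and its Smith normal form has invariant factors (1,1,1,1,1,1,1,1,1,1,1,1,1).

From H_k ≅ ker(∂_k) / im(∂_{k+1}) we obtain:

  H_0: rank C_0 − rank ∂_1 = 7 − 6 = 1, and the invariant factors of ∂_1 are all 1, so H_0 ≅ Z.

(K is a triangulation of the torus T^2.)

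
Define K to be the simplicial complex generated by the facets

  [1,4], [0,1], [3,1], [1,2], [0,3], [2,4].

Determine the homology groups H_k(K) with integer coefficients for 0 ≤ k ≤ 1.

We work with the vertex ordering 0 < 1 < 2 < 3 < 4. The simplices of K, each written with vertices in increasing order, are:

  0-simplices (5): [0], [1], [2], [3], [4]
  1-simplices (6): [0,1], [0,3], [1,2], [1,3], [1,4], [2,4]

giving chain groups C_0 ≅ Z^5, C_1 ≅ Z^6.

The boundary map ∂_1: C_1 → C_0 sends each edge [p,q] (with p < q) to q − p. For instance
  ∂[1,2] = [2] − [1].
The 5×6 boundary matrix has rank 4 and Smith normal form diag(1,1,1,1).

From H_k ≅ ker(∂_k) / im(∂_{k+1}) we obtain:

  H_0: rank C_0 − rank ∂_1 = 5 − 4 = 1, and the invariant factors of ∂_1 are all 1, so H_0 ≅ Z.
  H_1: rank ker ∂_1 − rank ∂_2 = (6 − 4) − 0 = 2, and there is no ∂_2, so H_1 ≅ Z^2.

As a check, the Euler characteristic is 5 − 6 = -1, which agrees with 1 − 2 = -1.
(K is a triangulation of a wedge of 2 circles.)

H_0 ≅ Z,  H_1 ≅ Z^2.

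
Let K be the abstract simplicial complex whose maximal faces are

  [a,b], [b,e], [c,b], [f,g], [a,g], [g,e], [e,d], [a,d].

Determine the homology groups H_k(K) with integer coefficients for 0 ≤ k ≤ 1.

H_0 ≅ Z,  H_1 ≅ Z^2.

We work with the vertex ordering a < b < c < d < e < f < g. The simplices of K, each written with vertices in increasing order, are:

  0-simplices (7): a, b, c, d, e, f, g
  1-simplices (8): ab, ad, ag, bc, be, de, eg, fg

giving chain groups C_0 ≅ Z^7, C_1 ≅ Z^8.

Boundary ∂_1: C_1 → C_0 sends each edge [p,q] (with p < q) to q − p. For instance
  ∂eg = g − e.
The resulting 7×8 matrix has rank 6, and its Smith normal form has invariant factors (1,1,1,1,1,1).

Reading off H_k = ker ∂_k / im ∂_{k+1}:

  H_0: rank C_0 − rank ∂_1 = 7 − 6 = 1, and the invariant factors of ∂_1 are all 1, so H_0 = Z.
  H_1: rank ker ∂_1 − rank ∂_2 = (8 − 6) − 0 = 2, and there is no ∂_2, so H_1 = Z^2.

As a check, the Euler characteristic is 7 − 8 = -1, which agrees with 1 − 2 = -1.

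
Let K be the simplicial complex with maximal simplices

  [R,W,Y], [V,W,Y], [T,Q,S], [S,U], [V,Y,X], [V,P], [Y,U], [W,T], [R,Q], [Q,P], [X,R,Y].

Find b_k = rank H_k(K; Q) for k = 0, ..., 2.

Order the vertices as P < Q < R < S < T < U < V < W < X < Y. Listing each simplex with vertices in this order, K has dimension 2 with simplices:

  0-simplices (10): P, Q, R, S, T, U, V, W, X, Y
  1-simplices (17): PQ, PV, QR, QS, QT, RW, RX, RY, ST, SU, TW, UY, VW, VX, VY, WY, XY
  2-simplices (5): QST, RWY, RXY, VWY, VXY

giving chain groups C_0 ≅ Z^10, C_1 ≅ Z^17, C_2 ≅ Z^5.

∂_1: C_1 → C_0 sends each edge [p,q] (with p < q) to q − p.
As a 10×17 matrix over Z this has rank 9, with invariant factors (1,1,1,1,1,1,1,1,1).

The boundary map ∂_2: C_2 → C_1 acts by ∂[p,q,r] = [q,r] − [p,r] + [p,q]. For instance
  ∂RWY = WY − RY + RW,
  ∂VWY = WY − VY + VW.
As a 17×5 matrix over Z this has rank 5, with invariant factors (1,1,1,1,1).

From H_k ≅ ker(∂_k) / im(∂_{k+1}) we obtain:

  H_0: rank C_0 − rank ∂_1 = 10 − 9 = 1, and the invariant factors of ∂_1 are all 1, so H_0 ≅ Z.
  H_1: rank ker ∂_1 − rank ∂_2 = (17 − 9) − 5 = 3, and the invariant factors of ∂_2 are all 1, so H_1 ≅ Z^3.
  H_2: rank ker ∂_2 − rank ∂_3 = (5 − 5) − 0 = 0, and there is no ∂_3, so H_2 ≅ 0.

Hence the Betti numbers are b_0 = 1, b_1 = 3, b_2 = 0.

b_0 = 1, b_1 = 3, b_2 = 0.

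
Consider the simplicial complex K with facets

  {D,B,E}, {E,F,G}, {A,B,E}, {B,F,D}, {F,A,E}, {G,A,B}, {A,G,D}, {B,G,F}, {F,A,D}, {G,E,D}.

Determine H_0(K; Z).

H_0 ≅ Z.

Order the vertices as A < B < D < E < F < G. Listing each simplex with vertices in this order, K has dimension 2 with simplices:

  0-simplices (6): A, B, D, E, F, G
  1-simplices (15): AB, AD, AE, AF, AG, BD, BE, BF, BG, DE, DF, DG, EF, EG, FG
  2-simplices (10): ABE, ABG, ADF, ADG, AEF, BDE, BDF, BFG, DEG, EFG

Hence C_0 ≅ Z^6, C_1 ≅ Z^15, C_2 ≅ Z^10.

Boundary ∂_1: C_1 → C_0 maps an edge to its endpoints' difference, ∂[p,q] = q − p. For instance
  ∂FG = G − F.
As a 6×15 matrix over Z this has rank 5, with invariant factors (1,1,1,1,1).

Boundary ∂_2: C_2 → C_1 acts by ∂[p,q,r] = [q,r] − [p,r] + [p,q]. For instance
  ∂DEG = EG − DG + DE,
  ∂ADG = DG − AG + AD.
The resulting 15×10 matrix has rank 10, and its Smith normal form has invariant factors (1,1,1,1,1,1,1,1,1,2).

Reading off H_k = ker ∂_k / im ∂_{k+1}:

  H_0: rank C_0 − rank ∂_1 = 6 − 5 = 1, and the invariant factors of ∂_1 are all 1, so H_0 = Z.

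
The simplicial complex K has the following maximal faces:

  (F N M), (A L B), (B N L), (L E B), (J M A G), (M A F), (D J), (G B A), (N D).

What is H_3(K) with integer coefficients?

We work with the vertex ordering A < B < D < E < F < G < J < L < M < N. The simplices of K, each written with vertices in increasing order, are:

  0-simplices (10): A, B, D, E, F, G, J, L, M, N
  1-simplices (20): AB, AF, AG, AJ, AL, AM, BE, BG, BL, BN, DJ, DN, EL, FM, FN, GJ, GM, JM, LN, MN
  2-simplices (10): ABG, ABL, AFM, AGJ, AGM, AJM, BEL, BLN, FMN, GJM
  3-simplices (1): AGJM

so the chain groups are C_0 ≅ Z^10, C_1 ≅ Z^20, C_2 ≅ Z^10, C_3 ≅ Z^1.

The boundary map ∂_1: C_1 → C_0 is given by ∂[p,q] = [q] − [p]. For instance
  ∂AJ = J − A.
The resulting 10×20 matrix has rank 9, and its Smith normal form has invariant factors (1,1,1,1,1,1,1,1,1).

∂_2: C_2 → C_1 acts by ∂[p,q,r] = [q,r] − [p,r] + [p,q]. For instance
  ∂AFM = FM − AM + AF,
  ∂BEL = EL − BL + BE.
This gives a 20×10 integer matrix of rank 9; reducing to Smith normal form yields diagonal entries (1,1,1,1,1,1,1,1,1).

∂_3: C_3 → C_2 sends each 3-simplex σ to the alternating sum Σ_i (−1)^i (σ with its i-th vertex removed). For instance
  ∂AGJM = GJM − AJM + AGM − AGJ.
The 10×1 boundary matrix has rank 1 and Smith normal form diag(1).

Computing H_k = (kernel of ∂_k) / (image of ∂_{k+1}):

  H_3: rank ker ∂_3 − rank ∂_4 = (1 − 1) − 0 = 0, and there is no ∂_4, so H_3 ≅ 0.

H_3 ≅ 0.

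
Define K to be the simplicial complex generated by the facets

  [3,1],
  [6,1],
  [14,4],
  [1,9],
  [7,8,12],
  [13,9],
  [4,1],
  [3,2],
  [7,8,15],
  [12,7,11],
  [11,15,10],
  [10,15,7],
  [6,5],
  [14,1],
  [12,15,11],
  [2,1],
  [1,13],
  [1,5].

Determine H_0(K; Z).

H_0 ≅ Z^2.

We work with the vertex ordering 1 < 2 < 3 < 4 < 5 < 6 < 7 < 8 < 9 < 10 < 11 < 12 < 13 < 14 < 15. The simplices of K, each written with vertices in increasing order, are:

  0-simplices (15): [1], [2], [3], [4], [5], [6], [7], [8], [9], [10], [11], [12], [13], [14], [15]
  1-simplices (24): (24 of them)
  2-simplices (6): [7,8,12], [7,8,15], [7,10,15], [7,11,12], [10,11,15], [11,12,15]

so the chain groups are C_0 ≅ Z^15, C_1 ≅ Z^24, C_2 ≅ Z^6.

∂_1: C_1 → C_0 maps an edge to its endpoints' difference, ∂[p,q] = q − p.
The resulting 15×24 matrix has rank 13, and its Smith normal form has invariant factors (1,1,1,1,1,1,1,1,1,1,1,1,1).

∂_2: C_2 → C_1 maps a triangle to the signed sum of its edges. For instance
  ∂[7,8,15] = [8,15] − [7,15] + [7,8],
  ∂[10,11,15] = [11,15] − [10,15] + [10,11].
The 24×6 boundary matrix has rank 6 and Smith normal form diag(1,1,1,1,1,1).

Now H_k = ker ∂_k / im ∂_{k+1}, so:

  H_0: rank C_0 − rank ∂_1 = 15 − 13 = 2, and the invariant factors of ∂_1 are all 1, so H_0 = Z^2.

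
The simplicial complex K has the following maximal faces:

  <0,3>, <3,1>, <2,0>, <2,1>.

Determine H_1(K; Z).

H_1 = Z.

K has 4 vertices, 4 edges.
rank ∂_1 = 3, rank ∂_2 = 0 ⇒ b_1 = 4 − 3 − 0 = 1. So H_1 = Z.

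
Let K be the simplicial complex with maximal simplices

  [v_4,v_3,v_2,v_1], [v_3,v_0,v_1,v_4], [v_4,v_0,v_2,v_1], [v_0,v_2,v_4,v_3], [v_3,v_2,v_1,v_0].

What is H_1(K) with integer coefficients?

H_1 ≅ 0.

We work with the vertex ordering v_0 < v_1 < v_2 < v_3 < v_4. The simplices of K, each written with vertices in increasing order, are:

  0-simplices (5): [v_0], [v_1], [v_2], [v_3], [v_4]
  1-simplices (10): [v_0,v_1], [v_0,v_2], [v_0,v_3], [v_0,v_4], [v_1,v_2], [v_1,v_3], [v_1,v_4], [v_2,v_3], [v_2,v_4], [v_3,v_4]
  2-simplices (10): [v_0,v_1,v_2], [v_0,v_1,v_3], [v_0,v_1,v_4], [v_0,v_2,v_3], [v_0,v_2,v_4], [v_0,v_3,v_4], [v_1,v_2,v_3], [v_1,v_2,v_4], [v_1,v_3,v_4], [v_2,v_3,v_4]
  3-simplices (5): [v_0,v_1,v_2,v_3], [v_0,v_1,v_2,v_4], [v_0,v_1,v_3,v_4], [v_0,v_2,v_3,v_4], [v_1,v_2,v_3,v_4]

so the chain groups are C_0 ≅ Z^5, C_1 ≅ Z^10, C_2 ≅ Z^10, C_3 ≅ Z^5.

∂_1: C_1 → C_0 maps an edge to its endpoints' difference, ∂[p,q] = q − p.
The 5×10 boundary matrix has rank 4 and Smith normal form diag(1,1,1,1).

The boundary map ∂_2: C_2 → C_1 acts by ∂[p,q,r] = [q,r] − [p,r] + [p,q]. For instance
  ∂[v_0,v_1,v_3] = [v_1,v_3] − [v_0,v_3] + [v_0,v_1],
  ∂[v_2,v_3,v_4] = [v_3,v_4] − [v_2,v_4] + [v_2,v_3].
The resulting 10×10 matrix has rank 6, and its Smith normal form has invariant factors (1,1,1,1,1,1).

∂_3: C_3 → C_2 sends each 3-simplex σ to the alternating sum Σ_i (−1)^i (σ with its i-th vertex removed). For instance
  ∂[v_0,v_1,v_3,v_4] = [v_1,v_3,v_4] − [v_0,v_3,v_4] + [v_0,v_1,v_4] − [v_0,v_1,v_3],
  ∂[v_1,v_2,v_3,v_4] = [v_2,v_3,v_4] − [v_1,v_3,v_4] + [v_1,v_2,v_4] − [v_1,v_2,v_3].
This gives a 10×5 integer matrix of rank 4; reducing to Smith normal form yields diagonal entries (1,1,1,1).

From H_k ≅ ker(∂_k) / im(∂_{k+1}) we obtain:

  H_1: rank ker ∂_1 − rank ∂_2 = (10 − 4) − 6 = 0, and the invariant factors of ∂_2 are all 1, so H_1 ≅ 0.

(K is a triangulation of the 3-sphere S^3.)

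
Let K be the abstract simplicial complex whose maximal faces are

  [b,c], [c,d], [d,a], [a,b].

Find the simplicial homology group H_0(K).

Take the total order a < b < c < d on the vertex set. Then K (dimension 1) consists of the simplices:

  0-simplices (4): a, b, c, d
  1-simplices (4): ab, ad, bc, cd

giving chain groups C_0 ≅ Z^4, C_1 ≅ Z^4.

∂_1: C_1 → C_0 sends each edge [p,q] (with p < q) to q − p.
This gives a 4×4 integer matrix of rank 3; reducing to Smith normal form yields diagonal entries (1,1,1).

Reading off H_k = ker ∂_k / im ∂_{k+1}:

  H_0: rank C_0 − rank ∂_1 = 4 − 3 = 1, and the invariant factors of ∂_1 are all 1, so H_0 = Z.

(K is a triangulation of the circle S^1.)

H_0 = Z.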